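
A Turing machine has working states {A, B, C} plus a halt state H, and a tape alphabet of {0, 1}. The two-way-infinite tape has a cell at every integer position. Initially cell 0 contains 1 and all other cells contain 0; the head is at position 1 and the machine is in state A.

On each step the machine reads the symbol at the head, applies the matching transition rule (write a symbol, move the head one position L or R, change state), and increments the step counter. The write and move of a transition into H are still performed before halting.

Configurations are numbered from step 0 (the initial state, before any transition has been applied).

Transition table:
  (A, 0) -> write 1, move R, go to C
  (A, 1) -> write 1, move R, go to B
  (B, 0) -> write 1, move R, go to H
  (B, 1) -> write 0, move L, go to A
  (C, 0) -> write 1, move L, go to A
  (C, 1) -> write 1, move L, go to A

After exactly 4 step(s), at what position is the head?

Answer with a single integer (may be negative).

Step 1: in state A at pos 1, read 0 -> (A,0)->write 1,move R,goto C. Now: state=C, head=2, tape[-1..3]=01100 (head:    ^)
Step 2: in state C at pos 2, read 0 -> (C,0)->write 1,move L,goto A. Now: state=A, head=1, tape[-1..3]=01110 (head:   ^)
Step 3: in state A at pos 1, read 1 -> (A,1)->write 1,move R,goto B. Now: state=B, head=2, tape[-1..3]=01110 (head:    ^)
Step 4: in state B at pos 2, read 1 -> (B,1)->write 0,move L,goto A. Now: state=A, head=1, tape[-1..3]=01100 (head:   ^)

Answer: 1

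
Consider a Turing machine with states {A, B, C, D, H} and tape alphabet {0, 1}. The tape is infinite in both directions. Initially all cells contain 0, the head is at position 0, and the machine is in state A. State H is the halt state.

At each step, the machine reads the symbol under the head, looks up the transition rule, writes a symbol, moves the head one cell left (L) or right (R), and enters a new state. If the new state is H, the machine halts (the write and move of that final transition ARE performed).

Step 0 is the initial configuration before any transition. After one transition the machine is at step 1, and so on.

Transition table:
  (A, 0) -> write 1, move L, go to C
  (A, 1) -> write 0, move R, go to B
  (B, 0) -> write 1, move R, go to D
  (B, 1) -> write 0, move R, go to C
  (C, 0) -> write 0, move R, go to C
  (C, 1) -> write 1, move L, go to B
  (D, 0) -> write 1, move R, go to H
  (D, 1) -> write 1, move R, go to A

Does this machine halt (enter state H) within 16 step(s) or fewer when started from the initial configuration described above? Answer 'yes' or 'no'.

Answer: yes

Derivation:
Step 1: in state A at pos 0, read 0 -> (A,0)->write 1,move L,goto C. Now: state=C, head=-1, tape[-2..1]=0010 (head:  ^)
Step 2: in state C at pos -1, read 0 -> (C,0)->write 0,move R,goto C. Now: state=C, head=0, tape[-2..1]=0010 (head:   ^)
Step 3: in state C at pos 0, read 1 -> (C,1)->write 1,move L,goto B. Now: state=B, head=-1, tape[-2..1]=0010 (head:  ^)
Step 4: in state B at pos -1, read 0 -> (B,0)->write 1,move R,goto D. Now: state=D, head=0, tape[-2..1]=0110 (head:   ^)
Step 5: in state D at pos 0, read 1 -> (D,1)->write 1,move R,goto A. Now: state=A, head=1, tape[-2..2]=01100 (head:    ^)
Step 6: in state A at pos 1, read 0 -> (A,0)->write 1,move L,goto C. Now: state=C, head=0, tape[-2..2]=01110 (head:   ^)
Step 7: in state C at pos 0, read 1 -> (C,1)->write 1,move L,goto B. Now: state=B, head=-1, tape[-2..2]=01110 (head:  ^)
Step 8: in state B at pos -1, read 1 -> (B,1)->write 0,move R,goto C. Now: state=C, head=0, tape[-2..2]=00110 (head:   ^)
Step 9: in state C at pos 0, read 1 -> (C,1)->write 1,move L,goto B. Now: state=B, head=-1, tape[-2..2]=00110 (head:  ^)
Step 10: in state B at pos -1, read 0 -> (B,0)->write 1,move R,goto D. Now: state=D, head=0, tape[-2..2]=01110 (head:   ^)
Step 11: in state D at pos 0, read 1 -> (D,1)->write 1,move R,goto A. Now: state=A, head=1, tape[-2..2]=01110 (head:    ^)
Step 12: in state A at pos 1, read 1 -> (A,1)->write 0,move R,goto B. Now: state=B, head=2, tape[-2..3]=011000 (head:     ^)
Step 13: in state B at pos 2, read 0 -> (B,0)->write 1,move R,goto D. Now: state=D, head=3, tape[-2..4]=0110100 (head:      ^)
Step 14: in state D at pos 3, read 0 -> (D,0)->write 1,move R,goto H. Now: state=H, head=4, tape[-2..5]=01101100 (head:       ^)
State H reached at step 14; 14 <= 16 -> yes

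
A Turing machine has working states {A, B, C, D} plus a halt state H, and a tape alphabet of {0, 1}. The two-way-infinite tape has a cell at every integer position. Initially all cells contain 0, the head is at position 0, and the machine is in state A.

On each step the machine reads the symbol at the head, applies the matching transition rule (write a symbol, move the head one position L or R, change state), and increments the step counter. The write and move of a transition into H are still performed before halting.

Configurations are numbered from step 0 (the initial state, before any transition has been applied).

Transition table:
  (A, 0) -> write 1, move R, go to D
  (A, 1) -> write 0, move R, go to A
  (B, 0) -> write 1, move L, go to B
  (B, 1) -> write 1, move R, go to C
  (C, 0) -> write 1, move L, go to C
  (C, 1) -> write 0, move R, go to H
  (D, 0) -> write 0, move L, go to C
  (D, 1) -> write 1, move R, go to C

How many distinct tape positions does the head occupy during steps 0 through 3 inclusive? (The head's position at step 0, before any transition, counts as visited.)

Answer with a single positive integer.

Step 1: in state A at pos 0, read 0 -> (A,0)->write 1,move R,goto D. Now: state=D, head=1, tape[-1..2]=0100 (head:   ^)
Step 2: in state D at pos 1, read 0 -> (D,0)->write 0,move L,goto C. Now: state=C, head=0, tape[-1..2]=0100 (head:  ^)
Step 3: in state C at pos 0, read 1 -> (C,1)->write 0,move R,goto H. Now: state=H, head=1, tape[-1..2]=0000 (head:   ^)
Head positions at steps 0..3: starting at 0, distinct positions visited = {0, 1} -> 2 position(s)

Answer: 2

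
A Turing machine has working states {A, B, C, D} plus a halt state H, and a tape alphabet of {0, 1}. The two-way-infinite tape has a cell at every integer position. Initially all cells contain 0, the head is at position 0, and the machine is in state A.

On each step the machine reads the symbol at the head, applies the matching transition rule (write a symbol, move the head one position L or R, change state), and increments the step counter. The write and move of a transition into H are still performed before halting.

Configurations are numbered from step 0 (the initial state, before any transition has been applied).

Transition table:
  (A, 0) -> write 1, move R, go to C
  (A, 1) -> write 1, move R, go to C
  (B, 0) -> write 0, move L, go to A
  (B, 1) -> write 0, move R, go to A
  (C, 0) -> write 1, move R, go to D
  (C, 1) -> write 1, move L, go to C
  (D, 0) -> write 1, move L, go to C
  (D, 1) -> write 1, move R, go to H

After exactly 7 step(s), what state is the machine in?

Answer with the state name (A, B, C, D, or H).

Step 1: in state A at pos 0, read 0 -> (A,0)->write 1,move R,goto C. Now: state=C, head=1, tape[-1..2]=0100 (head:   ^)
Step 2: in state C at pos 1, read 0 -> (C,0)->write 1,move R,goto D. Now: state=D, head=2, tape[-1..3]=01100 (head:    ^)
Step 3: in state D at pos 2, read 0 -> (D,0)->write 1,move L,goto C. Now: state=C, head=1, tape[-1..3]=01110 (head:   ^)
Step 4: in state C at pos 1, read 1 -> (C,1)->write 1,move L,goto C. Now: state=C, head=0, tape[-1..3]=01110 (head:  ^)
Step 5: in state C at pos 0, read 1 -> (C,1)->write 1,move L,goto C. Now: state=C, head=-1, tape[-2..3]=001110 (head:  ^)
Step 6: in state C at pos -1, read 0 -> (C,0)->write 1,move R,goto D. Now: state=D, head=0, tape[-2..3]=011110 (head:   ^)
Step 7: in state D at pos 0, read 1 -> (D,1)->write 1,move R,goto H. Now: state=H, head=1, tape[-2..3]=011110 (head:    ^)

Answer: H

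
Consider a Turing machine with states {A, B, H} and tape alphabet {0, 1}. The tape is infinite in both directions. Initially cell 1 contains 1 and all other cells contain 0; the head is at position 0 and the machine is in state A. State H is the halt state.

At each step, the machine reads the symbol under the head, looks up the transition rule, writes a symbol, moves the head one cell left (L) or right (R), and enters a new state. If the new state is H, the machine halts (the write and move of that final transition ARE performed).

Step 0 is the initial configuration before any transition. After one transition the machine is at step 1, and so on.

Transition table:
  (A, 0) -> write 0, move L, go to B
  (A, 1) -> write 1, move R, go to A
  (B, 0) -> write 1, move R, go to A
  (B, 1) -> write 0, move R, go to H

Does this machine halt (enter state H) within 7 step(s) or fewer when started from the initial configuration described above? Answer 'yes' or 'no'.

Step 1: in state A at pos 0, read 0 -> (A,0)->write 0,move L,goto B. Now: state=B, head=-1, tape[-2..2]=00010 (head:  ^)
Step 2: in state B at pos -1, read 0 -> (B,0)->write 1,move R,goto A. Now: state=A, head=0, tape[-2..2]=01010 (head:   ^)
Step 3: in state A at pos 0, read 0 -> (A,0)->write 0,move L,goto B. Now: state=B, head=-1, tape[-2..2]=01010 (head:  ^)
Step 4: in state B at pos -1, read 1 -> (B,1)->write 0,move R,goto H. Now: state=H, head=0, tape[-2..2]=00010 (head:   ^)
State H reached at step 4; 4 <= 7 -> yes

Answer: yes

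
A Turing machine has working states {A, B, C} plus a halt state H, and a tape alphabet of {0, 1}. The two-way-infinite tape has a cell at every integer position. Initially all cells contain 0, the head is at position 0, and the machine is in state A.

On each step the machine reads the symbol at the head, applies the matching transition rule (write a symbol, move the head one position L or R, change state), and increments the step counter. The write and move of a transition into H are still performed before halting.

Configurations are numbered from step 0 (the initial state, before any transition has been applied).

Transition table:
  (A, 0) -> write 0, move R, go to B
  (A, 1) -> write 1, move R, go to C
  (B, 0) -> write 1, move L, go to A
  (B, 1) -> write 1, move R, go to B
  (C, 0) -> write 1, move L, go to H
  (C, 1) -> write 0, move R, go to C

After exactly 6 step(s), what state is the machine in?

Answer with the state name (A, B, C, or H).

Step 1: in state A at pos 0, read 0 -> (A,0)->write 0,move R,goto B. Now: state=B, head=1, tape[-1..2]=0000 (head:   ^)
Step 2: in state B at pos 1, read 0 -> (B,0)->write 1,move L,goto A. Now: state=A, head=0, tape[-1..2]=0010 (head:  ^)
Step 3: in state A at pos 0, read 0 -> (A,0)->write 0,move R,goto B. Now: state=B, head=1, tape[-1..2]=0010 (head:   ^)
Step 4: in state B at pos 1, read 1 -> (B,1)->write 1,move R,goto B. Now: state=B, head=2, tape[-1..3]=00100 (head:    ^)
Step 5: in state B at pos 2, read 0 -> (B,0)->write 1,move L,goto A. Now: state=A, head=1, tape[-1..3]=00110 (head:   ^)
Step 6: in state A at pos 1, read 1 -> (A,1)->write 1,move R,goto C. Now: state=C, head=2, tape[-1..3]=00110 (head:    ^)

Answer: C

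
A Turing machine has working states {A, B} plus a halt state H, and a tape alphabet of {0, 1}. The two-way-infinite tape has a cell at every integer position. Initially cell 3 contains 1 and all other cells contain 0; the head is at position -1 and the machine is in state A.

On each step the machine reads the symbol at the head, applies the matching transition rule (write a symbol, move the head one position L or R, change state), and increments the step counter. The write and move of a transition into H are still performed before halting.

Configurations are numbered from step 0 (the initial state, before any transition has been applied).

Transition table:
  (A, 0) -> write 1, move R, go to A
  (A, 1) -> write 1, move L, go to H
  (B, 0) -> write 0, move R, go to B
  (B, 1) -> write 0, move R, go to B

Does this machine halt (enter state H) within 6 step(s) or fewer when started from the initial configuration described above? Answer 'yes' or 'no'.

Answer: yes

Derivation:
Step 1: in state A at pos -1, read 0 -> (A,0)->write 1,move R,goto A. Now: state=A, head=0, tape[-2..4]=0100010 (head:   ^)
Step 2: in state A at pos 0, read 0 -> (A,0)->write 1,move R,goto A. Now: state=A, head=1, tape[-2..4]=0110010 (head:    ^)
Step 3: in state A at pos 1, read 0 -> (A,0)->write 1,move R,goto A. Now: state=A, head=2, tape[-2..4]=0111010 (head:     ^)
Step 4: in state A at pos 2, read 0 -> (A,0)->write 1,move R,goto A. Now: state=A, head=3, tape[-2..4]=0111110 (head:      ^)
Step 5: in state A at pos 3, read 1 -> (A,1)->write 1,move L,goto H. Now: state=H, head=2, tape[-2..4]=0111110 (head:     ^)
State H reached at step 5; 5 <= 6 -> yes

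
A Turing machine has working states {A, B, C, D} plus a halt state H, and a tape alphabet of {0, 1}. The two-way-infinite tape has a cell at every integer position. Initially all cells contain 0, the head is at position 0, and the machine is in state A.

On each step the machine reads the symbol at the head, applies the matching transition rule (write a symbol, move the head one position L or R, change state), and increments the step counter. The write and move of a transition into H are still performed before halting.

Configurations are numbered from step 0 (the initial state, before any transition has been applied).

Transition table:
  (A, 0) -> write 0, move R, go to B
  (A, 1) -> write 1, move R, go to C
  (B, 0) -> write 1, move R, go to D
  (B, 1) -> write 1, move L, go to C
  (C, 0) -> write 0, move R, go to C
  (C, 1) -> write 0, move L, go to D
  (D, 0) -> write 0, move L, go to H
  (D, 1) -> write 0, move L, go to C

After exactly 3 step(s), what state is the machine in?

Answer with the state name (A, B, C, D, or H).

Answer: H

Derivation:
Step 1: in state A at pos 0, read 0 -> (A,0)->write 0,move R,goto B. Now: state=B, head=1, tape[-1..2]=0000 (head:   ^)
Step 2: in state B at pos 1, read 0 -> (B,0)->write 1,move R,goto D. Now: state=D, head=2, tape[-1..3]=00100 (head:    ^)
Step 3: in state D at pos 2, read 0 -> (D,0)->write 0,move L,goto H. Now: state=H, head=1, tape[-1..3]=00100 (head:   ^)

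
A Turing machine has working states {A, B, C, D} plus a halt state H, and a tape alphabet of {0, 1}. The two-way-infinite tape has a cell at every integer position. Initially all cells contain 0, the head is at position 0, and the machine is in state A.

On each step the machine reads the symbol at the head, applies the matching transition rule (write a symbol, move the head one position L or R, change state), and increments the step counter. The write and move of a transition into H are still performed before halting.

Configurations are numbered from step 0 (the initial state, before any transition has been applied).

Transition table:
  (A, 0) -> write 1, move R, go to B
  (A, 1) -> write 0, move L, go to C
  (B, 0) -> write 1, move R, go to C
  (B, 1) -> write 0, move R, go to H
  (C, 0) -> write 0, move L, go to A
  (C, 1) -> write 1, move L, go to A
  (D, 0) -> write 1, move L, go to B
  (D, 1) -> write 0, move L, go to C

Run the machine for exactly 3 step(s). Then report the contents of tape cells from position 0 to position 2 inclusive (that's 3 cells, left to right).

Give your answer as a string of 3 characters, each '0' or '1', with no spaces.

Answer: 110

Derivation:
Step 1: in state A at pos 0, read 0 -> (A,0)->write 1,move R,goto B. Now: state=B, head=1, tape[-1..2]=0100 (head:   ^)
Step 2: in state B at pos 1, read 0 -> (B,0)->write 1,move R,goto C. Now: state=C, head=2, tape[-1..3]=01100 (head:    ^)
Step 3: in state C at pos 2, read 0 -> (C,0)->write 0,move L,goto A. Now: state=A, head=1, tape[-1..3]=01100 (head:   ^)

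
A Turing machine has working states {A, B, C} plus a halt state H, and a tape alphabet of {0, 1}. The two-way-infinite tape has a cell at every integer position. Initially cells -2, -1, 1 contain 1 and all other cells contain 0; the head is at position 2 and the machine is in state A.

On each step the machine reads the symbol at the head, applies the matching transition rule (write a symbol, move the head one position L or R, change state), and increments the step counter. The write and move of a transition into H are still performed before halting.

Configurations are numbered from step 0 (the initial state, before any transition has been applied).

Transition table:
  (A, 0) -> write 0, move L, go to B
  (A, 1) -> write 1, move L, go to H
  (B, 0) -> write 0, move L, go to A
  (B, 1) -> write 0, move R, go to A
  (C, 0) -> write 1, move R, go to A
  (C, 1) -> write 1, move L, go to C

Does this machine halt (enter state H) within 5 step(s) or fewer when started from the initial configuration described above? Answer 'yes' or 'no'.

Answer: no

Derivation:
Step 1: in state A at pos 2, read 0 -> (A,0)->write 0,move L,goto B. Now: state=B, head=1, tape[-3..3]=0110100 (head:     ^)
Step 2: in state B at pos 1, read 1 -> (B,1)->write 0,move R,goto A. Now: state=A, head=2, tape[-3..3]=0110000 (head:      ^)
Step 3: in state A at pos 2, read 0 -> (A,0)->write 0,move L,goto B. Now: state=B, head=1, tape[-3..3]=0110000 (head:     ^)
Step 4: in state B at pos 1, read 0 -> (B,0)->write 0,move L,goto A. Now: state=A, head=0, tape[-3..3]=0110000 (head:    ^)
Step 5: in state A at pos 0, read 0 -> (A,0)->write 0,move L,goto B. Now: state=B, head=-1, tape[-3..3]=0110000 (head:   ^)
After 5 step(s): state = B (not H) -> not halted within 5 -> no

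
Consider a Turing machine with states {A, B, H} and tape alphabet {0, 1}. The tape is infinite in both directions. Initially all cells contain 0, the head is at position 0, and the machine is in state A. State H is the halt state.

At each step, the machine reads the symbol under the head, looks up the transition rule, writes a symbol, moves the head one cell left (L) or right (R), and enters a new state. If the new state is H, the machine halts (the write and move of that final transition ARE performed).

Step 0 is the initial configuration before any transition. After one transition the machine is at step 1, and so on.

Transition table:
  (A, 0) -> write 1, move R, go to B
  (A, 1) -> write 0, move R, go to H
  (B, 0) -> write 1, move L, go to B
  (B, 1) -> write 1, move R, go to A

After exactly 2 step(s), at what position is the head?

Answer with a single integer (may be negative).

Answer: 0

Derivation:
Step 1: in state A at pos 0, read 0 -> (A,0)->write 1,move R,goto B. Now: state=B, head=1, tape[-1..2]=0100 (head:   ^)
Step 2: in state B at pos 1, read 0 -> (B,0)->write 1,move L,goto B. Now: state=B, head=0, tape[-1..2]=0110 (head:  ^)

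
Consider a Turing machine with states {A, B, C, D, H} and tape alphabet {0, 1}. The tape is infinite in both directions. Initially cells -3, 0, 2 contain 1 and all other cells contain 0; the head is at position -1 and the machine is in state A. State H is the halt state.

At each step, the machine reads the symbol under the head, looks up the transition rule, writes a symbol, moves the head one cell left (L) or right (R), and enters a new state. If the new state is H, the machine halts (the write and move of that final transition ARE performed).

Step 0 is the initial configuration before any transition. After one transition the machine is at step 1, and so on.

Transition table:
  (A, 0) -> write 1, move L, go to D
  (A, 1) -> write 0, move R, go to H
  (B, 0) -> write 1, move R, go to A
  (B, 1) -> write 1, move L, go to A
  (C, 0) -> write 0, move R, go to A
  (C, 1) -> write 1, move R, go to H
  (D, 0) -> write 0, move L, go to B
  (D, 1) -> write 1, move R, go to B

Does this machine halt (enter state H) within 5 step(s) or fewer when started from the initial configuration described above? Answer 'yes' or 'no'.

Step 1: in state A at pos -1, read 0 -> (A,0)->write 1,move L,goto D. Now: state=D, head=-2, tape[-4..3]=01011010 (head:   ^)
Step 2: in state D at pos -2, read 0 -> (D,0)->write 0,move L,goto B. Now: state=B, head=-3, tape[-4..3]=01011010 (head:  ^)
Step 3: in state B at pos -3, read 1 -> (B,1)->write 1,move L,goto A. Now: state=A, head=-4, tape[-5..3]=001011010 (head:  ^)
Step 4: in state A at pos -4, read 0 -> (A,0)->write 1,move L,goto D. Now: state=D, head=-5, tape[-6..3]=0011011010 (head:  ^)
Step 5: in state D at pos -5, read 0 -> (D,0)->write 0,move L,goto B. Now: state=B, head=-6, tape[-7..3]=00011011010 (head:  ^)
After 5 step(s): state = B (not H) -> not halted within 5 -> no

Answer: no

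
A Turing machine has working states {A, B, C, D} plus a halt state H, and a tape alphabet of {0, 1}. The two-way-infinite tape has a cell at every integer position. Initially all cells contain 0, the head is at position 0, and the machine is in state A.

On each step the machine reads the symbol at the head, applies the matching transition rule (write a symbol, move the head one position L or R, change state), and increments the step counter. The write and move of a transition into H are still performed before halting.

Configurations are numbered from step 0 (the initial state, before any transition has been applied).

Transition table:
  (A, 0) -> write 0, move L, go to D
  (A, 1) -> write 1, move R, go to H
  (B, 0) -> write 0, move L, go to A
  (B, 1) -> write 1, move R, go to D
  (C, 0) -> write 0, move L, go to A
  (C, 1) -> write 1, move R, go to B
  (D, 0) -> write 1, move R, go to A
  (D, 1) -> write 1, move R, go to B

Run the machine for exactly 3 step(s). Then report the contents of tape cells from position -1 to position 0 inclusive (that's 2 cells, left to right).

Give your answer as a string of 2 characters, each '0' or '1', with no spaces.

Step 1: in state A at pos 0, read 0 -> (A,0)->write 0,move L,goto D. Now: state=D, head=-1, tape[-2..1]=0000 (head:  ^)
Step 2: in state D at pos -1, read 0 -> (D,0)->write 1,move R,goto A. Now: state=A, head=0, tape[-2..1]=0100 (head:   ^)
Step 3: in state A at pos 0, read 0 -> (A,0)->write 0,move L,goto D. Now: state=D, head=-1, tape[-2..1]=0100 (head:  ^)

Answer: 10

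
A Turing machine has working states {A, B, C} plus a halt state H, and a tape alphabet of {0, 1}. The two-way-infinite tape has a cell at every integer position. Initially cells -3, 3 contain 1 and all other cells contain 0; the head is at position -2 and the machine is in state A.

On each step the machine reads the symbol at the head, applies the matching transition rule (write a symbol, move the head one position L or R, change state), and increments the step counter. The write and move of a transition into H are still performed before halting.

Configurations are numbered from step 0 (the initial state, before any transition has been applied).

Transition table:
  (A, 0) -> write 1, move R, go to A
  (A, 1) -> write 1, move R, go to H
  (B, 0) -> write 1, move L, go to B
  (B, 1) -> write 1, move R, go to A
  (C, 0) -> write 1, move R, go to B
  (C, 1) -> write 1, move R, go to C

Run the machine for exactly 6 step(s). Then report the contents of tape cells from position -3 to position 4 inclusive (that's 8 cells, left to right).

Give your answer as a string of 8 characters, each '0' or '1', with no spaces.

Answer: 11111110

Derivation:
Step 1: in state A at pos -2, read 0 -> (A,0)->write 1,move R,goto A. Now: state=A, head=-1, tape[-4..4]=011000010 (head:    ^)
Step 2: in state A at pos -1, read 0 -> (A,0)->write 1,move R,goto A. Now: state=A, head=0, tape[-4..4]=011100010 (head:     ^)
Step 3: in state A at pos 0, read 0 -> (A,0)->write 1,move R,goto A. Now: state=A, head=1, tape[-4..4]=011110010 (head:      ^)
Step 4: in state A at pos 1, read 0 -> (A,0)->write 1,move R,goto A. Now: state=A, head=2, tape[-4..4]=011111010 (head:       ^)
Step 5: in state A at pos 2, read 0 -> (A,0)->write 1,move R,goto A. Now: state=A, head=3, tape[-4..4]=011111110 (head:        ^)
Step 6: in state A at pos 3, read 1 -> (A,1)->write 1,move R,goto H. Now: state=H, head=4, tape[-4..5]=0111111100 (head:         ^)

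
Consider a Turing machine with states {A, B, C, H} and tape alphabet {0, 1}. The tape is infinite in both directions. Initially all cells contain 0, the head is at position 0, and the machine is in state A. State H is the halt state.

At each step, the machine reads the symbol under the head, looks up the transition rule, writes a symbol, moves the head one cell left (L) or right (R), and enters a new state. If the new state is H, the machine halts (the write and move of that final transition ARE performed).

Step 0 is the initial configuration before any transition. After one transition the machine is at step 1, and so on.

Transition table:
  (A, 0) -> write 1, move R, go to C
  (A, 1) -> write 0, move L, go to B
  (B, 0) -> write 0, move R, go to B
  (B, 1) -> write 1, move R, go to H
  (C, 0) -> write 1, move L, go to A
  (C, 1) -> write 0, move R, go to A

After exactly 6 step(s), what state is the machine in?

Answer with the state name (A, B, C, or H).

Answer: H

Derivation:
Step 1: in state A at pos 0, read 0 -> (A,0)->write 1,move R,goto C. Now: state=C, head=1, tape[-1..2]=0100 (head:   ^)
Step 2: in state C at pos 1, read 0 -> (C,0)->write 1,move L,goto A. Now: state=A, head=0, tape[-1..2]=0110 (head:  ^)
Step 3: in state A at pos 0, read 1 -> (A,1)->write 0,move L,goto B. Now: state=B, head=-1, tape[-2..2]=00010 (head:  ^)
Step 4: in state B at pos -1, read 0 -> (B,0)->write 0,move R,goto B. Now: state=B, head=0, tape[-2..2]=00010 (head:   ^)
Step 5: in state B at pos 0, read 0 -> (B,0)->write 0,move R,goto B. Now: state=B, head=1, tape[-2..2]=00010 (head:    ^)
Step 6: in state B at pos 1, read 1 -> (B,1)->write 1,move R,goto H. Now: state=H, head=2, tape[-2..3]=000100 (head:     ^)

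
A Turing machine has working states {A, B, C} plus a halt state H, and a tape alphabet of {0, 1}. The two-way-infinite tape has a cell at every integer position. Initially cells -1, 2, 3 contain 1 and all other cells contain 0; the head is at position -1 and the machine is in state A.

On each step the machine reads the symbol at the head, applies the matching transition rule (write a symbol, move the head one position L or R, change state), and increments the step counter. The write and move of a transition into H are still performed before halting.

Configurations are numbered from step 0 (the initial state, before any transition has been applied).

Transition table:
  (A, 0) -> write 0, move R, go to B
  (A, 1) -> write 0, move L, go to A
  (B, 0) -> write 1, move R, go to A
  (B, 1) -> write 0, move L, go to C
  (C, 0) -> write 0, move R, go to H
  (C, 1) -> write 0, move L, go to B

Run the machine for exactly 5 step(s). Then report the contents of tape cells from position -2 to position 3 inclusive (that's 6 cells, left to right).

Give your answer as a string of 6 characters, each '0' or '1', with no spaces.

Step 1: in state A at pos -1, read 1 -> (A,1)->write 0,move L,goto A. Now: state=A, head=-2, tape[-3..4]=00000110 (head:  ^)
Step 2: in state A at pos -2, read 0 -> (A,0)->write 0,move R,goto B. Now: state=B, head=-1, tape[-3..4]=00000110 (head:   ^)
Step 3: in state B at pos -1, read 0 -> (B,0)->write 1,move R,goto A. Now: state=A, head=0, tape[-3..4]=00100110 (head:    ^)
Step 4: in state A at pos 0, read 0 -> (A,0)->write 0,move R,goto B. Now: state=B, head=1, tape[-3..4]=00100110 (head:     ^)
Step 5: in state B at pos 1, read 0 -> (B,0)->write 1,move R,goto A. Now: state=A, head=2, tape[-3..4]=00101110 (head:      ^)

Answer: 010111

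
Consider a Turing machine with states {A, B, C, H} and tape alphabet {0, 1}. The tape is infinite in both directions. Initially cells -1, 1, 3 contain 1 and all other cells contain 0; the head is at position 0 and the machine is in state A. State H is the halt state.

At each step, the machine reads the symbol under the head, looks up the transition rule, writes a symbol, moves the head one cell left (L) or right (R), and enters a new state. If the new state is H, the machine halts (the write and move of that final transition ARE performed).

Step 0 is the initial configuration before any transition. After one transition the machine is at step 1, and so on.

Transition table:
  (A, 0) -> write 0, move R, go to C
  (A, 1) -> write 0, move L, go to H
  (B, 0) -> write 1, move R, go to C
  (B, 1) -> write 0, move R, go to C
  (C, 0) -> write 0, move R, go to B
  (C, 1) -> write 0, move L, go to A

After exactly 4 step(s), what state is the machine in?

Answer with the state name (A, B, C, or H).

Step 1: in state A at pos 0, read 0 -> (A,0)->write 0,move R,goto C. Now: state=C, head=1, tape[-2..4]=0101010 (head:    ^)
Step 2: in state C at pos 1, read 1 -> (C,1)->write 0,move L,goto A. Now: state=A, head=0, tape[-2..4]=0100010 (head:   ^)
Step 3: in state A at pos 0, read 0 -> (A,0)->write 0,move R,goto C. Now: state=C, head=1, tape[-2..4]=0100010 (head:    ^)
Step 4: in state C at pos 1, read 0 -> (C,0)->write 0,move R,goto B. Now: state=B, head=2, tape[-2..4]=0100010 (head:     ^)

Answer: B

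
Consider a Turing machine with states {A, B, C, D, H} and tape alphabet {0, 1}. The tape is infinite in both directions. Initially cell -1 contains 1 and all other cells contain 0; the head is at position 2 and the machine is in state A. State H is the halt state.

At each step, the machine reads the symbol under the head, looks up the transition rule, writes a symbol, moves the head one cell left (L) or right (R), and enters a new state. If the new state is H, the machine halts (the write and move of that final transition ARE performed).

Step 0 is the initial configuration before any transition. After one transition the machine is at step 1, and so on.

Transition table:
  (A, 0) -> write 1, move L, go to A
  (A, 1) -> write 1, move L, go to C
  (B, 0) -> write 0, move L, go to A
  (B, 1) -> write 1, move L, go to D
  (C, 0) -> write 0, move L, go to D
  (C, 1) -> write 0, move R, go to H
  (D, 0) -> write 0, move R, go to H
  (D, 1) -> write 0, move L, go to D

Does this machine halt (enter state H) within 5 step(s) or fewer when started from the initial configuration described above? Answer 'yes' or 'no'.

Step 1: in state A at pos 2, read 0 -> (A,0)->write 1,move L,goto A. Now: state=A, head=1, tape[-2..3]=010010 (head:    ^)
Step 2: in state A at pos 1, read 0 -> (A,0)->write 1,move L,goto A. Now: state=A, head=0, tape[-2..3]=010110 (head:   ^)
Step 3: in state A at pos 0, read 0 -> (A,0)->write 1,move L,goto A. Now: state=A, head=-1, tape[-2..3]=011110 (head:  ^)
Step 4: in state A at pos -1, read 1 -> (A,1)->write 1,move L,goto C. Now: state=C, head=-2, tape[-3..3]=0011110 (head:  ^)
Step 5: in state C at pos -2, read 0 -> (C,0)->write 0,move L,goto D. Now: state=D, head=-3, tape[-4..3]=00011110 (head:  ^)
After 5 step(s): state = D (not H) -> not halted within 5 -> no

Answer: no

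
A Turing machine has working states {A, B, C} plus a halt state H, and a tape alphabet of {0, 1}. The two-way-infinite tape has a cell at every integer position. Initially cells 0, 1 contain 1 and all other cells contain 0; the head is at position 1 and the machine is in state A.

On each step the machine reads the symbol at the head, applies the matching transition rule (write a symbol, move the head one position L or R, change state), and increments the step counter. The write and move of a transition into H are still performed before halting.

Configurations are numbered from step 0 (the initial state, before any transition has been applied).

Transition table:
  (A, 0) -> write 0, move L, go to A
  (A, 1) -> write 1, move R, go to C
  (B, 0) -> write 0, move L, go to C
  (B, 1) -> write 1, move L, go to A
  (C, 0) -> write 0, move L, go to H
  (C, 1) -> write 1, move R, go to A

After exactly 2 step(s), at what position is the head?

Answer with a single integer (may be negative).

Step 1: in state A at pos 1, read 1 -> (A,1)->write 1,move R,goto C. Now: state=C, head=2, tape[-1..3]=01100 (head:    ^)
Step 2: in state C at pos 2, read 0 -> (C,0)->write 0,move L,goto H. Now: state=H, head=1, tape[-1..3]=01100 (head:   ^)

Answer: 1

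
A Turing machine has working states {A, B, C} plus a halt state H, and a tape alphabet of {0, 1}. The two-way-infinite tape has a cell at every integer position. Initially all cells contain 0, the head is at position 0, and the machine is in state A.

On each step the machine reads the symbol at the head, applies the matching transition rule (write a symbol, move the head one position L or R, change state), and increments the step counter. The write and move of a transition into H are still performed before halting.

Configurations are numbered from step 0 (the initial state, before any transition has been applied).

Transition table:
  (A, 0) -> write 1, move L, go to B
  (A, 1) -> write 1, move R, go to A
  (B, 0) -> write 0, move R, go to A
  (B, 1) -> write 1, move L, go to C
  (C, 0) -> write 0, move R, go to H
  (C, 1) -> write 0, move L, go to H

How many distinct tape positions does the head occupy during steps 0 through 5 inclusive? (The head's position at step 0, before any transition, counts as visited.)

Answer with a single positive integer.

Step 1: in state A at pos 0, read 0 -> (A,0)->write 1,move L,goto B. Now: state=B, head=-1, tape[-2..1]=0010 (head:  ^)
Step 2: in state B at pos -1, read 0 -> (B,0)->write 0,move R,goto A. Now: state=A, head=0, tape[-2..1]=0010 (head:   ^)
Step 3: in state A at pos 0, read 1 -> (A,1)->write 1,move R,goto A. Now: state=A, head=1, tape[-2..2]=00100 (head:    ^)
Step 4: in state A at pos 1, read 0 -> (A,0)->write 1,move L,goto B. Now: state=B, head=0, tape[-2..2]=00110 (head:   ^)
Step 5: in state B at pos 0, read 1 -> (B,1)->write 1,move L,goto C. Now: state=C, head=-1, tape[-2..2]=00110 (head:  ^)
Head positions at steps 0..5: starting at 0, distinct positions visited = {-1, 0, 1} -> 3 position(s)

Answer: 3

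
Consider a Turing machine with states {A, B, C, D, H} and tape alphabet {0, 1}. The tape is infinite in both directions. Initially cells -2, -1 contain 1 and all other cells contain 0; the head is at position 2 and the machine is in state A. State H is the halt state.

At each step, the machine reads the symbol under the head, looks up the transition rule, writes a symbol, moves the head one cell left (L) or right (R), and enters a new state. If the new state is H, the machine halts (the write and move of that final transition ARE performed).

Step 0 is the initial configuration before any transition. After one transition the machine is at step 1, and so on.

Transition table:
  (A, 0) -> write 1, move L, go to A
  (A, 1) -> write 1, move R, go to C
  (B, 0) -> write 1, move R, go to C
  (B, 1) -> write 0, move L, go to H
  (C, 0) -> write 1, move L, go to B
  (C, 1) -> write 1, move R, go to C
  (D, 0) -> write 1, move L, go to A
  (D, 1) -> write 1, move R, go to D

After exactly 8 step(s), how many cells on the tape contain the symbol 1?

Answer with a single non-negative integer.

Answer: 6

Derivation:
Step 1: in state A at pos 2, read 0 -> (A,0)->write 1,move L,goto A. Now: state=A, head=1, tape[-3..3]=0110010 (head:     ^)
Step 2: in state A at pos 1, read 0 -> (A,0)->write 1,move L,goto A. Now: state=A, head=0, tape[-3..3]=0110110 (head:    ^)
Step 3: in state A at pos 0, read 0 -> (A,0)->write 1,move L,goto A. Now: state=A, head=-1, tape[-3..3]=0111110 (head:   ^)
Step 4: in state A at pos -1, read 1 -> (A,1)->write 1,move R,goto C. Now: state=C, head=0, tape[-3..3]=0111110 (head:    ^)
Step 5: in state C at pos 0, read 1 -> (C,1)->write 1,move R,goto C. Now: state=C, head=1, tape[-3..3]=0111110 (head:     ^)
Step 6: in state C at pos 1, read 1 -> (C,1)->write 1,move R,goto C. Now: state=C, head=2, tape[-3..3]=0111110 (head:      ^)
Step 7: in state C at pos 2, read 1 -> (C,1)->write 1,move R,goto C. Now: state=C, head=3, tape[-3..4]=01111100 (head:       ^)
Step 8: in state C at pos 3, read 0 -> (C,0)->write 1,move L,goto B. Now: state=B, head=2, tape[-3..4]=01111110 (head:      ^)
Cells containing 1 after step 8: {-2, -1, 0, 1, 2, 3} -> 6 cell(s)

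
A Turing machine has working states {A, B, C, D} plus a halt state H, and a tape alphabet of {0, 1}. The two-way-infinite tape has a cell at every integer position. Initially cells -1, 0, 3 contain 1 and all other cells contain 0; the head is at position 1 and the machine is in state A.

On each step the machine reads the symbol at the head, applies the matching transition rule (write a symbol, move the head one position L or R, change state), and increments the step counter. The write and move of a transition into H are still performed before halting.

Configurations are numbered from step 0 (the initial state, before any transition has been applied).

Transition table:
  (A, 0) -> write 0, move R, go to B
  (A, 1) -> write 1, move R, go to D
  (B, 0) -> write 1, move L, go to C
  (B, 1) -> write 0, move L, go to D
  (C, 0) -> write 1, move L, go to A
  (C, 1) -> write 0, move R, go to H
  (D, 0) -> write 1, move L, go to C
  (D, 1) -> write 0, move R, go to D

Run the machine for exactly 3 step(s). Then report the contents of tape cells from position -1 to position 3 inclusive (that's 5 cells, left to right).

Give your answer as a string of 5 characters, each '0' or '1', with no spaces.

Step 1: in state A at pos 1, read 0 -> (A,0)->write 0,move R,goto B. Now: state=B, head=2, tape[-2..4]=0110010 (head:     ^)
Step 2: in state B at pos 2, read 0 -> (B,0)->write 1,move L,goto C. Now: state=C, head=1, tape[-2..4]=0110110 (head:    ^)
Step 3: in state C at pos 1, read 0 -> (C,0)->write 1,move L,goto A. Now: state=A, head=0, tape[-2..4]=0111110 (head:   ^)

Answer: 11111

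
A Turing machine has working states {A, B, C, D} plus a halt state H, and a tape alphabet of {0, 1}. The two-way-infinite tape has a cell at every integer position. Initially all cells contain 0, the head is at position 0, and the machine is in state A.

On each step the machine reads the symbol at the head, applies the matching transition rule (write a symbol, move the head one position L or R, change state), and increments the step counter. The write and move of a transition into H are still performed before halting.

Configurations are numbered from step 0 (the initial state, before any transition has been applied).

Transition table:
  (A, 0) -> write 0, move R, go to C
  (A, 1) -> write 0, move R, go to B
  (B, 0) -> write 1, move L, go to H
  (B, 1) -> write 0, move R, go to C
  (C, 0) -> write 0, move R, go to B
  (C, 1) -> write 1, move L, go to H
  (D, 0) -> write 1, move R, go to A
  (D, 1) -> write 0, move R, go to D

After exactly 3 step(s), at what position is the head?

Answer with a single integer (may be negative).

Step 1: in state A at pos 0, read 0 -> (A,0)->write 0,move R,goto C. Now: state=C, head=1, tape[-1..2]=0000 (head:   ^)
Step 2: in state C at pos 1, read 0 -> (C,0)->write 0,move R,goto B. Now: state=B, head=2, tape[-1..3]=00000 (head:    ^)
Step 3: in state B at pos 2, read 0 -> (B,0)->write 1,move L,goto H. Now: state=H, head=1, tape[-1..3]=00010 (head:   ^)

Answer: 1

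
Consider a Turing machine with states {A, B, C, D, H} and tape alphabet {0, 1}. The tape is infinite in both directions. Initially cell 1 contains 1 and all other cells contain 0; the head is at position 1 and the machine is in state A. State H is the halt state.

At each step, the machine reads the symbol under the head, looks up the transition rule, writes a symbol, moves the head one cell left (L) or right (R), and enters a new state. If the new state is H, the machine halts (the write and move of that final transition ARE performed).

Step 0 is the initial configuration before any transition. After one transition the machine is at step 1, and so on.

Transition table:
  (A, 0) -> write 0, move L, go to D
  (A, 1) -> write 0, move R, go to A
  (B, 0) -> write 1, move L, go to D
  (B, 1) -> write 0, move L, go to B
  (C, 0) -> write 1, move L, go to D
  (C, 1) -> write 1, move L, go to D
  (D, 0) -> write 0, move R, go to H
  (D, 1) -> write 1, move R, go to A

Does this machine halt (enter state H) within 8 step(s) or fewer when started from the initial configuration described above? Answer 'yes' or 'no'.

Step 1: in state A at pos 1, read 1 -> (A,1)->write 0,move R,goto A. Now: state=A, head=2, tape[0..3]=0000 (head:   ^)
Step 2: in state A at pos 2, read 0 -> (A,0)->write 0,move L,goto D. Now: state=D, head=1, tape[0..3]=0000 (head:  ^)
Step 3: in state D at pos 1, read 0 -> (D,0)->write 0,move R,goto H. Now: state=H, head=2, tape[0..3]=0000 (head:   ^)
State H reached at step 3; 3 <= 8 -> yes

Answer: yes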